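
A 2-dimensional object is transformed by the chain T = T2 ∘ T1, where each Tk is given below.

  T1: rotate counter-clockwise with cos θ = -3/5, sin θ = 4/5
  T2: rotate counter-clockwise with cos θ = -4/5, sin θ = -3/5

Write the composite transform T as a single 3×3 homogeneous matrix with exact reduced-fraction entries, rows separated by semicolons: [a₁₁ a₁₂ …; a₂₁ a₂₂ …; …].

T1 = [-3/5 -4/5 0; 4/5 -3/5 0; 0 0 1]
T2·T1 = [24/25 7/25 0; -7/25 24/25 0; 0 0 1]

T = [24/25 7/25 0; -7/25 24/25 0; 0 0 1]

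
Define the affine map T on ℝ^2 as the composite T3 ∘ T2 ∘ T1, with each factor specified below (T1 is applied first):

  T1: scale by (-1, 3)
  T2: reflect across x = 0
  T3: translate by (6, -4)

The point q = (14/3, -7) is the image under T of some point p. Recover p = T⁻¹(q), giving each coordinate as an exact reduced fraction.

p = (-4/3, -1)

T1 = [-1 0 0; 0 3 0; 0 0 1]
T2·T1 = [1 0 0; 0 3 0; 0 0 1]
T3·…·T1 = [1 0 6; 0 3 -4; 0 0 1]
det M = 3; M⁻¹ = [1 0 -6; 0 1/3 4/3; 0 0 1]
M⁻¹ · (14/3, -7)ᵀ = (-4/3, -1)ᵀ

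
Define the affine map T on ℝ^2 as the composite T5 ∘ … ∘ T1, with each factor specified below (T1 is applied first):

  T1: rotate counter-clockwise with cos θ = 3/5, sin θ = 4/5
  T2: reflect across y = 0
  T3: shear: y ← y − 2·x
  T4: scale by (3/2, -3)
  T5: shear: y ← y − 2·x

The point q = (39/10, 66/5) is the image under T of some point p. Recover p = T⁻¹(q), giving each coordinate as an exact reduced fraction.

T1 = [3/5 -4/5 0; 4/5 3/5 0; 0 0 1]
T2·T1 = [3/5 -4/5 0; -4/5 -3/5 0; 0 0 1]
T3·…·T1 = [3/5 -4/5 0; -2 1 0; 0 0 1]
T4·…·T1 = [9/10 -6/5 0; 6 -3 0; 0 0 1]
T5·…·T1 = [9/10 -6/5 0; 21/5 -3/5 0; 0 0 1]
det M = 9/2; M⁻¹ = [-2/15 4/15 0; -14/15 1/5 0; 0 0 1]
M⁻¹ · (39/10, 66/5)ᵀ = (3, -1)ᵀ

p = (3, -1)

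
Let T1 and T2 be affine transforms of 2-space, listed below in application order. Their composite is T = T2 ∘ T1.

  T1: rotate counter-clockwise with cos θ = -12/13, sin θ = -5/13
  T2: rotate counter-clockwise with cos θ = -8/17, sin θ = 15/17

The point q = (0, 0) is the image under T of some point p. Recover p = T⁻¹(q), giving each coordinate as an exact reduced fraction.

T1 = [-12/13 5/13 0; -5/13 -12/13 0; 0 0 1]
T2·T1 = [171/221 140/221 0; -140/221 171/221 0; 0 0 1]
det M = 1; M⁻¹ = [171/221 -140/221 0; 140/221 171/221 0; 0 0 1]
M⁻¹ · (0, 0)ᵀ = (0, 0)ᵀ

p = (0, 0)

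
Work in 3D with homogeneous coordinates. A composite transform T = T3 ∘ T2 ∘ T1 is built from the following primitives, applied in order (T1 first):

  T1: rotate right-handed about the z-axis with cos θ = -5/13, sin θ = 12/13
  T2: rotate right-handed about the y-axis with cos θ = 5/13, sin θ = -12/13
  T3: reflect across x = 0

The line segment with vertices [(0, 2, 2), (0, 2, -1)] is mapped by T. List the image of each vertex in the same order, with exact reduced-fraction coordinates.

image vertices: (432/169, -10/13, -158/169), (-36/169, -10/13, -353/169)

T1 rotate right-handed about the z-axis with cos θ = -5/13, sin θ = 12/13: (0, 2, 2) → (-24/13, -10/13, 2); (0, 2, -1) → (-24/13, -10/13, -1)
T2 rotate right-handed about the y-axis with cos θ = 5/13, sin θ = -12/13: (-24/13, -10/13, 2) → (-432/169, -10/13, -158/169); (-24/13, -10/13, -1) → (36/169, -10/13, -353/169)
T3 reflect across x = 0: (-432/169, -10/13, -158/169) → (432/169, -10/13, -158/169); (36/169, -10/13, -353/169) → (-36/169, -10/13, -353/169)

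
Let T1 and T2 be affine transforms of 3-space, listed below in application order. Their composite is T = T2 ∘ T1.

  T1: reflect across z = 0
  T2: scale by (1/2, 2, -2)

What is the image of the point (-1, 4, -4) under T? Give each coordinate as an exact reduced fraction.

T(p) = (-1/2, 8, -8)

T1 reflect across z = 0: (-1, 4, -4) → (-1, 4, 4)
T2 scale by (1/2, 2, -2): (-1, 4, 4) → (-1/2, 8, -8)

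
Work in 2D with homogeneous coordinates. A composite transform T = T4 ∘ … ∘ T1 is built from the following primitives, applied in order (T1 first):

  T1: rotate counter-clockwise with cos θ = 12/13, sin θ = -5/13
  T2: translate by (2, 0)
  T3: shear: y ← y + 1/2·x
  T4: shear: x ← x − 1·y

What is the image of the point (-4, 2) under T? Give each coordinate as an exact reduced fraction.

T(p) = (-50/13, 38/13)

T1 rotate counter-clockwise with cos θ = 12/13, sin θ = -5/13: (-4, 2) → (-38/13, 44/13)
T2 translate by (2, 0): (-38/13, 44/13) → (-12/13, 44/13)
T3 shear: y ← y + 1/2·x: (-12/13, 44/13) → (-12/13, 38/13)
T4 shear: x ← x − 1·y: (-12/13, 38/13) → (-50/13, 38/13)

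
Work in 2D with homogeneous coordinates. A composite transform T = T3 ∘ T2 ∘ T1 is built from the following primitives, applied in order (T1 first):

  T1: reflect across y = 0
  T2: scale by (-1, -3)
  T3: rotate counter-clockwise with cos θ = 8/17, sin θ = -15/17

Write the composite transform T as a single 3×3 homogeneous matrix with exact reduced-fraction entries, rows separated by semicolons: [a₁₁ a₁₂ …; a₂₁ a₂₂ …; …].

T = [-8/17 45/17 0; 15/17 24/17 0; 0 0 1]

T1 = [1 0 0; 0 -1 0; 0 0 1]
T2·T1 = [-1 0 0; 0 3 0; 0 0 1]
T3·…·T1 = [-8/17 45/17 0; 15/17 24/17 0; 0 0 1]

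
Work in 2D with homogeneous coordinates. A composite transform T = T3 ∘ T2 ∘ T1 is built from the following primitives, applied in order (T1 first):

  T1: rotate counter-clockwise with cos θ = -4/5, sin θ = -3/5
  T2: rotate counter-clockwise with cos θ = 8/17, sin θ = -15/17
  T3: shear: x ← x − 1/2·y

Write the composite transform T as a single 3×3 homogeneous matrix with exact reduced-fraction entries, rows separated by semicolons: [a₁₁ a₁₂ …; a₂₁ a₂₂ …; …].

T1 = [-4/5 3/5 0; -3/5 -4/5 0; 0 0 1]
T2·T1 = [-77/85 -36/85 0; 36/85 -77/85 0; 0 0 1]
T3·…·T1 = [-19/17 1/34 0; 36/85 -77/85 0; 0 0 1]

T = [-19/17 1/34 0; 36/85 -77/85 0; 0 0 1]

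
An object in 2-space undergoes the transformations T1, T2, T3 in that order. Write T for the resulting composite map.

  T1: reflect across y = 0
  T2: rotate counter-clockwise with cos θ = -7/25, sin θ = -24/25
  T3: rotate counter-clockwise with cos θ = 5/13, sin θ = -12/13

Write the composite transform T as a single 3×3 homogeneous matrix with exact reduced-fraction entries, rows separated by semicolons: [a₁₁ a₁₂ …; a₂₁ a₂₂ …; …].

T = [-323/325 -36/325 0; -36/325 323/325 0; 0 0 1]

T1 = [1 0 0; 0 -1 0; 0 0 1]
T2·T1 = [-7/25 -24/25 0; -24/25 7/25 0; 0 0 1]
T3·…·T1 = [-323/325 -36/325 0; -36/325 323/325 0; 0 0 1]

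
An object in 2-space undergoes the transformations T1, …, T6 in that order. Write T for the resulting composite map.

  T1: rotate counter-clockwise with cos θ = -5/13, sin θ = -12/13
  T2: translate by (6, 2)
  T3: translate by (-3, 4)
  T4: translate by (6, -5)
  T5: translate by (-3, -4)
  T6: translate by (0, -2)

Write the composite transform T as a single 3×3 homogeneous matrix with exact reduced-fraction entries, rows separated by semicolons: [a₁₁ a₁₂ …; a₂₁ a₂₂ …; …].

T1 = [-5/13 12/13 0; -12/13 -5/13 0; 0 0 1]
T2·T1 = [-5/13 12/13 6; -12/13 -5/13 2; 0 0 1]
T3·…·T1 = [-5/13 12/13 3; -12/13 -5/13 6; 0 0 1]
T4·…·T1 = [-5/13 12/13 9; -12/13 -5/13 1; 0 0 1]
T5·…·T1 = [-5/13 12/13 6; -12/13 -5/13 -3; 0 0 1]
T6·…·T1 = [-5/13 12/13 6; -12/13 -5/13 -5; 0 0 1]

T = [-5/13 12/13 6; -12/13 -5/13 -5; 0 0 1]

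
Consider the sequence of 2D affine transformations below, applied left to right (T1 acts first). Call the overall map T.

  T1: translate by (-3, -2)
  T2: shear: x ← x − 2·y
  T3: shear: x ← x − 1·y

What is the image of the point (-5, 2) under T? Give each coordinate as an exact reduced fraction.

T1 translate by (-3, -2): (-5, 2) → (-8, 0)
T2 shear: x ← x − 2·y: (-8, 0) → (-8, 0)
T3 shear: x ← x − 1·y: (-8, 0) → (-8, 0)

T(p) = (-8, 0)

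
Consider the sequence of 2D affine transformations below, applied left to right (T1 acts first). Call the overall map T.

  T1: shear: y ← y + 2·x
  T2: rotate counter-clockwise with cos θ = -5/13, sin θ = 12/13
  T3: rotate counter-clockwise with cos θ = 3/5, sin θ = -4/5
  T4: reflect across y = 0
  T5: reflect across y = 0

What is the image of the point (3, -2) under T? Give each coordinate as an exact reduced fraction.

T(p) = (-25/13, 60/13)

T1 shear: y ← y + 2·x: (3, -2) → (3, 4)
T2 rotate counter-clockwise with cos θ = -5/13, sin θ = 12/13: (3, 4) → (-63/13, 16/13)
T3 rotate counter-clockwise with cos θ = 3/5, sin θ = -4/5: (-63/13, 16/13) → (-25/13, 60/13)
T4 reflect across y = 0: (-25/13, 60/13) → (-25/13, -60/13)
T5 reflect across y = 0: (-25/13, -60/13) → (-25/13, 60/13)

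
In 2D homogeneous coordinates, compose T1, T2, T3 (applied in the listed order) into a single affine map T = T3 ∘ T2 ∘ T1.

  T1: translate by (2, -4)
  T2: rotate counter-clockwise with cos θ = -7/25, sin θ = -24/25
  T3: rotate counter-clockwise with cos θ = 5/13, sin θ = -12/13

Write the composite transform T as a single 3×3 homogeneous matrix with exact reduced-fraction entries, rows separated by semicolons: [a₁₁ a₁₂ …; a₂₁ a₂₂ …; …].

T1 = [1 0 2; 0 1 -4; 0 0 1]
T2·T1 = [-7/25 24/25 -22/5; -24/25 -7/25 -4/5; 0 0 1]
T3·…·T1 = [-323/325 36/325 -158/65; -36/325 -323/325 244/65; 0 0 1]

T = [-323/325 36/325 -158/65; -36/325 -323/325 244/65; 0 0 1]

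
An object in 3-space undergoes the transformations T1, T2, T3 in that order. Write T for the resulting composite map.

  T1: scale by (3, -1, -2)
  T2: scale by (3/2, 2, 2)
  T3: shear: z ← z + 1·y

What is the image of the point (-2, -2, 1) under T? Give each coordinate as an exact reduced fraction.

T1 scale by (3, -1, -2): (-2, -2, 1) → (-6, 2, -2)
T2 scale by (3/2, 2, 2): (-6, 2, -2) → (-9, 4, -4)
T3 shear: z ← z + 1·y: (-9, 4, -4) → (-9, 4, 0)

T(p) = (-9, 4, 0)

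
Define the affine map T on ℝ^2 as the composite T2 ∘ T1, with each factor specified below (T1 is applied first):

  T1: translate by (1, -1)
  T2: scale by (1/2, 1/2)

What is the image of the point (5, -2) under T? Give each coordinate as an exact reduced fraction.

T(p) = (3, -3/2)

T1 translate by (1, -1): (5, -2) → (6, -3)
T2 scale by (1/2, 1/2): (6, -3) → (3, -3/2)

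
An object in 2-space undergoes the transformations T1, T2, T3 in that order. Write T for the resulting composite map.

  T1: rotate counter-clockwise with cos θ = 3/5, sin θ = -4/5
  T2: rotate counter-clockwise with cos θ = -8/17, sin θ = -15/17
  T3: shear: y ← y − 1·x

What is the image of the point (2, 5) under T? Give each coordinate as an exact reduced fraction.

T1 rotate counter-clockwise with cos θ = 3/5, sin θ = -4/5: (2, 5) → (26/5, 7/5)
T2 rotate counter-clockwise with cos θ = -8/17, sin θ = -15/17: (26/5, 7/5) → (-103/85, -446/85)
T3 shear: y ← y − 1·x: (-103/85, -446/85) → (-103/85, -343/85)

T(p) = (-103/85, -343/85)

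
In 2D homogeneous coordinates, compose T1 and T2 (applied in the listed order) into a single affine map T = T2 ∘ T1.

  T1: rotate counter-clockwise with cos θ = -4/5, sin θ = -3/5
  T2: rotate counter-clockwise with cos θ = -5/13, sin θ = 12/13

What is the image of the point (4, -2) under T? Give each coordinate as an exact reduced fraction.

T1 rotate counter-clockwise with cos θ = -4/5, sin θ = -3/5: (4, -2) → (-22/5, -4/5)
T2 rotate counter-clockwise with cos θ = -5/13, sin θ = 12/13: (-22/5, -4/5) → (158/65, -244/65)

T(p) = (158/65, -244/65)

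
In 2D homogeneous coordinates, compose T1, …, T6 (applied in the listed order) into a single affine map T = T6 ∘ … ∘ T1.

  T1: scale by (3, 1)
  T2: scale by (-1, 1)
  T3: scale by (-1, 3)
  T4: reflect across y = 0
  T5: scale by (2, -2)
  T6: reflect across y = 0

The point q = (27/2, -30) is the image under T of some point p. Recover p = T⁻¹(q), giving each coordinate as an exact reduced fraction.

T1 = [3 0 0; 0 1 0; 0 0 1]
T2·T1 = [-3 0 0; 0 1 0; 0 0 1]
T3·…·T1 = [3 0 0; 0 3 0; 0 0 1]
T4·…·T1 = [3 0 0; 0 -3 0; 0 0 1]
T5·…·T1 = [6 0 0; 0 6 0; 0 0 1]
T6·…·T1 = [6 0 0; 0 -6 0; 0 0 1]
det M = -36; M⁻¹ = [1/6 0 0; 0 -1/6 0; 0 0 1]
M⁻¹ · (27/2, -30)ᵀ = (9/4, 5)ᵀ

p = (9/4, 5)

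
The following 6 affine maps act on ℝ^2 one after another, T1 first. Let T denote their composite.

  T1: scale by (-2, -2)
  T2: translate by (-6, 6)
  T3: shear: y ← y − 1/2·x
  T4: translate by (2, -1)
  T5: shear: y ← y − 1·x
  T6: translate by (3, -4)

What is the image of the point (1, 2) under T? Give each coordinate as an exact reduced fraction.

T(p) = (-3, 7)

T1 scale by (-2, -2): (1, 2) → (-2, -4)
T2 translate by (-6, 6): (-2, -4) → (-8, 2)
T3 shear: y ← y − 1/2·x: (-8, 2) → (-8, 6)
T4 translate by (2, -1): (-8, 6) → (-6, 5)
T5 shear: y ← y − 1·x: (-6, 5) → (-6, 11)
T6 translate by (3, -4): (-6, 11) → (-3, 7)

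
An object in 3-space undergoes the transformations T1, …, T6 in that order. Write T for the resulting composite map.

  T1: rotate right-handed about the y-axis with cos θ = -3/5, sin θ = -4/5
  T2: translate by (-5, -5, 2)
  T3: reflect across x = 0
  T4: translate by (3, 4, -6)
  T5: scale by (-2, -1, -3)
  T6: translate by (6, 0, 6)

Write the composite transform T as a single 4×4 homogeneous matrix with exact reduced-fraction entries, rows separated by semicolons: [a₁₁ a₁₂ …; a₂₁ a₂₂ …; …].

T = [-6/5 0 -8/5 -10; 0 -1 0 1; -12/5 0 9/5 18; 0 0 0 1]

T1 = [-3/5 0 -4/5 0; 0 1 0 0; 4/5 0 -3/5 0; 0 0 0 1]
T2·T1 = [-3/5 0 -4/5 -5; 0 1 0 -5; 4/5 0 -3/5 2; 0 0 0 1]
T3·…·T1 = [3/5 0 4/5 5; 0 1 0 -5; 4/5 0 -3/5 2; 0 0 0 1]
T4·…·T1 = [3/5 0 4/5 8; 0 1 0 -1; 4/5 0 -3/5 -4; 0 0 0 1]
T5·…·T1 = [-6/5 0 -8/5 -16; 0 -1 0 1; -12/5 0 9/5 12; 0 0 0 1]
T6·…·T1 = [-6/5 0 -8/5 -10; 0 -1 0 1; -12/5 0 9/5 18; 0 0 0 1]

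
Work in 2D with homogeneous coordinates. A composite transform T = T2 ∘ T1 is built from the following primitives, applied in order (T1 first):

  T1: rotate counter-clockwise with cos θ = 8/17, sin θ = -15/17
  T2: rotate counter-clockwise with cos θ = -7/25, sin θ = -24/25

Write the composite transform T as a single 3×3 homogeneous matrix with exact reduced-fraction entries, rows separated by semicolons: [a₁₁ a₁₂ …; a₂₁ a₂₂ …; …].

T = [-416/425 87/425 0; -87/425 -416/425 0; 0 0 1]

T1 = [8/17 15/17 0; -15/17 8/17 0; 0 0 1]
T2·T1 = [-416/425 87/425 0; -87/425 -416/425 0; 0 0 1]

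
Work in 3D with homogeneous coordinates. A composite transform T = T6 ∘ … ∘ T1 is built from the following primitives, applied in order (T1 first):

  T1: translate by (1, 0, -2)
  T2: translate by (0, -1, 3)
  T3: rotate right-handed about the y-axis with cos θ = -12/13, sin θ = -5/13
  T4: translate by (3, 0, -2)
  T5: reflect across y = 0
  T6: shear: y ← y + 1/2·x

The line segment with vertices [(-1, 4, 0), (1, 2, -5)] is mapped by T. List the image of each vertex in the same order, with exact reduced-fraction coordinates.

T1 translate by (1, 0, -2): (-1, 4, 0) → (0, 4, -2); (1, 2, -5) → (2, 2, -7)
T2 translate by (0, -1, 3): (0, 4, -2) → (0, 3, 1); (2, 2, -7) → (2, 1, -4)
T3 rotate right-handed about the y-axis with cos θ = -12/13, sin θ = -5/13: (0, 3, 1) → (-5/13, 3, -12/13); (2, 1, -4) → (-4/13, 1, 58/13)
T4 translate by (3, 0, -2): (-5/13, 3, -12/13) → (34/13, 3, -38/13); (-4/13, 1, 58/13) → (35/13, 1, 32/13)
T5 reflect across y = 0: (34/13, 3, -38/13) → (34/13, -3, -38/13); (35/13, 1, 32/13) → (35/13, -1, 32/13)
T6 shear: y ← y + 1/2·x: (34/13, -3, -38/13) → (34/13, -22/13, -38/13); (35/13, -1, 32/13) → (35/13, 9/26, 32/13)

image vertices: (34/13, -22/13, -38/13), (35/13, 9/26, 32/13)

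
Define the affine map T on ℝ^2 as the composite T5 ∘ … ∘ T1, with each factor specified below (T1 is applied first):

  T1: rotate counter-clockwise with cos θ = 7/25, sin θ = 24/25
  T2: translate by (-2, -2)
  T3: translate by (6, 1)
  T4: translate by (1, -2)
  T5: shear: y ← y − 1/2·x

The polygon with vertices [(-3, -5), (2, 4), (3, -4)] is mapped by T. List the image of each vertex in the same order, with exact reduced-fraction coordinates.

T1 rotate counter-clockwise with cos θ = 7/25, sin θ = 24/25: (-3, -5) → (99/25, -107/25); (2, 4) → (-82/25, 76/25); (3, -4) → (117/25, 44/25)
T2 translate by (-2, -2): (99/25, -107/25) → (49/25, -157/25); (-82/25, 76/25) → (-132/25, 26/25); (117/25, 44/25) → (67/25, -6/25)
T3 translate by (6, 1): (49/25, -157/25) → (199/25, -132/25); (-132/25, 26/25) → (18/25, 51/25); (67/25, -6/25) → (217/25, 19/25)
T4 translate by (1, -2): (199/25, -132/25) → (224/25, -182/25); (18/25, 51/25) → (43/25, 1/25); (217/25, 19/25) → (242/25, -31/25)
T5 shear: y ← y − 1/2·x: (224/25, -182/25) → (224/25, -294/25); (43/25, 1/25) → (43/25, -41/50); (242/25, -31/25) → (242/25, -152/25)

image vertices: (224/25, -294/25), (43/25, -41/50), (242/25, -152/25)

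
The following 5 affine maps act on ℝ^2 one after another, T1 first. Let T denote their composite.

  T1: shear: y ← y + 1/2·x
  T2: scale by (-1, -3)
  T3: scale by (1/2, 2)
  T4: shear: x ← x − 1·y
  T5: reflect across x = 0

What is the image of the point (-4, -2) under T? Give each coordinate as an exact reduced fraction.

T1 shear: y ← y + 1/2·x: (-4, -2) → (-4, -4)
T2 scale by (-1, -3): (-4, -4) → (4, 12)
T3 scale by (1/2, 2): (4, 12) → (2, 24)
T4 shear: x ← x − 1·y: (2, 24) → (-22, 24)
T5 reflect across x = 0: (-22, 24) → (22, 24)

T(p) = (22, 24)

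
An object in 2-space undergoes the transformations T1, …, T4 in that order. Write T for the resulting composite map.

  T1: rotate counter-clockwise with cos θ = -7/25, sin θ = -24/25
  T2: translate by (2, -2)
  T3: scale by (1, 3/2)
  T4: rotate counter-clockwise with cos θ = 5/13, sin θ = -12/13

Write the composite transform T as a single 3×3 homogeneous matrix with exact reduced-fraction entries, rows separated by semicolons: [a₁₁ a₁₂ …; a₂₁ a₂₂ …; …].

T = [-467/325 -6/325 -2; -96/325 -681/650 -3; 0 0 1]

T1 = [-7/25 24/25 0; -24/25 -7/25 0; 0 0 1]
T2·T1 = [-7/25 24/25 2; -24/25 -7/25 -2; 0 0 1]
T3·…·T1 = [-7/25 24/25 2; -36/25 -21/50 -3; 0 0 1]
T4·…·T1 = [-467/325 -6/325 -2; -96/325 -681/650 -3; 0 0 1]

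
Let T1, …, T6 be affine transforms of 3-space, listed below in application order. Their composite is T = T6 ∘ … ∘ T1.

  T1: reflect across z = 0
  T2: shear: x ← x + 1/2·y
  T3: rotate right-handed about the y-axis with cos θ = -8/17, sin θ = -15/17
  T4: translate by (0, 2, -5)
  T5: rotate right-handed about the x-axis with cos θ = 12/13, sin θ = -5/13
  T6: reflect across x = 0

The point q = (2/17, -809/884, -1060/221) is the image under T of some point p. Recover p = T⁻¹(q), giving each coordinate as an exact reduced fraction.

p = (3/4, -1, 0)

T1 = [1 0 0 0; 0 1 0 0; 0 0 -1 0; 0 0 0 1]
T2·T1 = [1 1/2 0 0; 0 1 0 0; 0 0 -1 0; 0 0 0 1]
T3·…·T1 = [-8/17 -4/17 15/17 0; 0 1 0 0; 15/17 15/34 8/17 0; 0 0 0 1]
T4·…·T1 = [-8/17 -4/17 15/17 0; 0 1 0 2; 15/17 15/34 8/17 -5; 0 0 0 1]
T5·…·T1 = [-8/17 -4/17 15/17 0; 75/221 483/442 40/221 -1/13; 180/221 5/221 96/221 -70/13; 0 0 0 1]
T6·…·T1 = [8/17 4/17 -15/17 0; 75/221 483/442 40/221 -1/13; 180/221 5/221 96/221 -70/13; 0 0 0 1]
det M = 1; M⁻¹ = [8/17 -27/221 445/442 92/17; 0 12/13 -5/13 -2; -15/17 40/221 96/221 40/17; 0 0 0 1]
M⁻¹ · (2/17, -809/884, -1060/221)ᵀ = (3/4, -1, 0)ᵀ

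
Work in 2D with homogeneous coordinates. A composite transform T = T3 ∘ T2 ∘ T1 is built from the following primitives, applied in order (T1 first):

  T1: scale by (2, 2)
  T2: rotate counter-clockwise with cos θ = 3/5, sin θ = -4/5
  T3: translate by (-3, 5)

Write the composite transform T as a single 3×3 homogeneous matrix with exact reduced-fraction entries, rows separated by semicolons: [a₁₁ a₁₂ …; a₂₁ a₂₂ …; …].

T = [6/5 8/5 -3; -8/5 6/5 5; 0 0 1]

T1 = [2 0 0; 0 2 0; 0 0 1]
T2·T1 = [6/5 8/5 0; -8/5 6/5 0; 0 0 1]
T3·…·T1 = [6/5 8/5 -3; -8/5 6/5 5; 0 0 1]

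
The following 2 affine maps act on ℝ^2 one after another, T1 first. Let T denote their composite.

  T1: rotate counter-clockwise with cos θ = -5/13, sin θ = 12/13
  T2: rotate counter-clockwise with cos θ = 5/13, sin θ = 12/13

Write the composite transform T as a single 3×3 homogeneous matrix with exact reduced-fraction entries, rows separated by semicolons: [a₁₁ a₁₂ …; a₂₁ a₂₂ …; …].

T1 = [-5/13 -12/13 0; 12/13 -5/13 0; 0 0 1]
T2·T1 = [-1 0 0; 0 -1 0; 0 0 1]

T = [-1 0 0; 0 -1 0; 0 0 1]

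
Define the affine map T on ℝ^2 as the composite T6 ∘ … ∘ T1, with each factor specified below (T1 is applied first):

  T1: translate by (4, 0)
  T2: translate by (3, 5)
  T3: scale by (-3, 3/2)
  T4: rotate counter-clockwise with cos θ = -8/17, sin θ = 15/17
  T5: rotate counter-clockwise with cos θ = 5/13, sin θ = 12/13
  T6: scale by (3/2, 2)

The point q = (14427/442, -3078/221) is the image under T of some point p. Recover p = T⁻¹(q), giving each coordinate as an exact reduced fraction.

p = (0, 1)

T1 = [1 0 4; 0 1 0; 0 0 1]
T2·T1 = [1 0 7; 0 1 5; 0 0 1]
T3·…·T1 = [-3 0 -21; 0 3/2 15/2; 0 0 1]
T4·…·T1 = [24/17 -45/34 111/34; -45/17 -12/17 -375/17; 0 0 1]
T5·…·T1 = [660/221 63/442 735/34; 63/221 -330/221 -93/17; 0 0 1]
T6·…·T1 = [990/221 189/884 2205/68; 126/221 -660/221 -186/17; 0 0 1]
det M = -27/2; M⁻¹ = [440/1989 7/442 -7; 28/663 -220/663 -5; 0 0 1]
M⁻¹ · (14427/442, -3078/221)ᵀ = (0, 1)ᵀ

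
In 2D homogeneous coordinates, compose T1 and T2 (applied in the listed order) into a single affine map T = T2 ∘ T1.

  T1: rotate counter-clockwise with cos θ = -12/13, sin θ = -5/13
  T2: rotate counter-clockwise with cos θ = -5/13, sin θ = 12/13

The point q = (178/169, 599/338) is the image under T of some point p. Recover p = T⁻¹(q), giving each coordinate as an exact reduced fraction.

p = (-1/2, 2)

T1 = [-12/13 5/13 0; -5/13 -12/13 0; 0 0 1]
T2·T1 = [120/169 119/169 0; -119/169 120/169 0; 0 0 1]
det M = 1; M⁻¹ = [120/169 -119/169 0; 119/169 120/169 0; 0 0 1]
M⁻¹ · (178/169, 599/338)ᵀ = (-1/2, 2)ᵀ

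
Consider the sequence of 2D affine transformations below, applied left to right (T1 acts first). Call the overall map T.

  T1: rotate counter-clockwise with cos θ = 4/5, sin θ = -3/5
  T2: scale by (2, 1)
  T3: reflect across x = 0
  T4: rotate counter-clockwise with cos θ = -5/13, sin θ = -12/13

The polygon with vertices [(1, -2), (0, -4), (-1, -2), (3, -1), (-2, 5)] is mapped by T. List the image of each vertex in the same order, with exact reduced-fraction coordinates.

T1 rotate counter-clockwise with cos θ = 4/5, sin θ = -3/5: (1, -2) → (-2/5, -11/5); (0, -4) → (-12/5, -16/5); (-1, -2) → (-2, -1); (3, -1) → (9/5, -13/5); (-2, 5) → (7/5, 26/5)
T2 scale by (2, 1): (-2/5, -11/5) → (-4/5, -11/5); (-12/5, -16/5) → (-24/5, -16/5); (-2, -1) → (-4, -1); (9/5, -13/5) → (18/5, -13/5); (7/5, 26/5) → (14/5, 26/5)
T3 reflect across x = 0: (-4/5, -11/5) → (4/5, -11/5); (-24/5, -16/5) → (24/5, -16/5); (-4, -1) → (4, -1); (18/5, -13/5) → (-18/5, -13/5); (14/5, 26/5) → (-14/5, 26/5)
T4 rotate counter-clockwise with cos θ = -5/13, sin θ = -12/13: (4/5, -11/5) → (-152/65, 7/65); (24/5, -16/5) → (-24/5, -16/5); (4, -1) → (-32/13, -43/13); (-18/5, -13/5) → (-66/65, 281/65); (-14/5, 26/5) → (382/65, 38/65)

image vertices: (-152/65, 7/65), (-24/5, -16/5), (-32/13, -43/13), (-66/65, 281/65), (382/65, 38/65)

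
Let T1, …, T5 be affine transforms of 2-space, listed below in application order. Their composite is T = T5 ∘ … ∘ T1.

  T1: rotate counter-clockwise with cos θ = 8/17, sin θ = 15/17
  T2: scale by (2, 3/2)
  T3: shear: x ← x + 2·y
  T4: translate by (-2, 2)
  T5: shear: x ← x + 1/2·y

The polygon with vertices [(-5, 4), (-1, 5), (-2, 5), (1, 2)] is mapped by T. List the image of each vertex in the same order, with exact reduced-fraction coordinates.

image vertices: (-89/4, -61/34), (-21/4, 143/34), (-19/2, 49/17), (13/4, 161/34)

T1 rotate counter-clockwise with cos θ = 8/17, sin θ = 15/17: (-5, 4) → (-100/17, -43/17); (-1, 5) → (-83/17, 25/17); (-2, 5) → (-91/17, 10/17); (1, 2) → (-22/17, 31/17)
T2 scale by (2, 3/2): (-100/17, -43/17) → (-200/17, -129/34); (-83/17, 25/17) → (-166/17, 75/34); (-91/17, 10/17) → (-182/17, 15/17); (-22/17, 31/17) → (-44/17, 93/34)
T3 shear: x ← x + 2·y: (-200/17, -129/34) → (-329/17, -129/34); (-166/17, 75/34) → (-91/17, 75/34); (-182/17, 15/17) → (-152/17, 15/17); (-44/17, 93/34) → (49/17, 93/34)
T4 translate by (-2, 2): (-329/17, -129/34) → (-363/17, -61/34); (-91/17, 75/34) → (-125/17, 143/34); (-152/17, 15/17) → (-186/17, 49/17); (49/17, 93/34) → (15/17, 161/34)
T5 shear: x ← x + 1/2·y: (-363/17, -61/34) → (-89/4, -61/34); (-125/17, 143/34) → (-21/4, 143/34); (-186/17, 49/17) → (-19/2, 49/17); (15/17, 161/34) → (13/4, 161/34)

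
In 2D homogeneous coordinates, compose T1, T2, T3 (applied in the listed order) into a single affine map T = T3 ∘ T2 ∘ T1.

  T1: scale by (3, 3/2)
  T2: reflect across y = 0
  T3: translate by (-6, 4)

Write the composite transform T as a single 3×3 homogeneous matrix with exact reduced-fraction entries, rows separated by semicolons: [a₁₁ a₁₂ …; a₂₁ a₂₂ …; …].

T1 = [3 0 0; 0 3/2 0; 0 0 1]
T2·T1 = [3 0 0; 0 -3/2 0; 0 0 1]
T3·…·T1 = [3 0 -6; 0 -3/2 4; 0 0 1]

T = [3 0 -6; 0 -3/2 4; 0 0 1]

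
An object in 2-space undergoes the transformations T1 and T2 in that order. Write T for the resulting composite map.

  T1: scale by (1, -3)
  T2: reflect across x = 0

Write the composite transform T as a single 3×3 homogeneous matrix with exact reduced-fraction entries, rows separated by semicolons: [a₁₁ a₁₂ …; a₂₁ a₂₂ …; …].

T = [-1 0 0; 0 -3 0; 0 0 1]

T1 = [1 0 0; 0 -3 0; 0 0 1]
T2·T1 = [-1 0 0; 0 -3 0; 0 0 1]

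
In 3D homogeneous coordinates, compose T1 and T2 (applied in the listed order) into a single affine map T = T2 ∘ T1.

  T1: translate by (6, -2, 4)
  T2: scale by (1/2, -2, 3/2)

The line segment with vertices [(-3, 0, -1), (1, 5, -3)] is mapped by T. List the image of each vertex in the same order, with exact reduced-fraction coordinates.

image vertices: (3/2, 4, 9/2), (7/2, -6, 3/2)

T1 translate by (6, -2, 4): (-3, 0, -1) → (3, -2, 3); (1, 5, -3) → (7, 3, 1)
T2 scale by (1/2, -2, 3/2): (3, -2, 3) → (3/2, 4, 9/2); (7, 3, 1) → (7/2, -6, 3/2)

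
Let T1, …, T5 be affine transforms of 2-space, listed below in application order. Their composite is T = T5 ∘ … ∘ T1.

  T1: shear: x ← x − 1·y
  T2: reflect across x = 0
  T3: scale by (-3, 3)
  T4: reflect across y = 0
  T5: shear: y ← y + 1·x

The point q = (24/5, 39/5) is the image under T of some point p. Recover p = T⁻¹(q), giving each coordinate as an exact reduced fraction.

p = (3/5, -1)

T1 = [1 -1 0; 0 1 0; 0 0 1]
T2·T1 = [-1 1 0; 0 1 0; 0 0 1]
T3·…·T1 = [3 -3 0; 0 3 0; 0 0 1]
T4·…·T1 = [3 -3 0; 0 -3 0; 0 0 1]
T5·…·T1 = [3 -3 0; 3 -6 0; 0 0 1]
det M = -9; M⁻¹ = [2/3 -1/3 0; 1/3 -1/3 0; 0 0 1]
M⁻¹ · (24/5, 39/5)ᵀ = (3/5, -1)ᵀ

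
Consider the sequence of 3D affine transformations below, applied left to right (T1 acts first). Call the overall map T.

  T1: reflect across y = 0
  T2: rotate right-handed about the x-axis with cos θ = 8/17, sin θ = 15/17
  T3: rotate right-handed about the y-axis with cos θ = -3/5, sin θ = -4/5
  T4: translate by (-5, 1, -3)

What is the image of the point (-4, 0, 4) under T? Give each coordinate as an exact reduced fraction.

T1 reflect across y = 0: (-4, 0, 4) → (-4, 0, 4)
T2 rotate right-handed about the x-axis with cos θ = 8/17, sin θ = 15/17: (-4, 0, 4) → (-4, -60/17, 32/17)
T3 rotate right-handed about the y-axis with cos θ = -3/5, sin θ = -4/5: (-4, -60/17, 32/17) → (76/85, -60/17, -368/85)
T4 translate by (-5, 1, -3): (76/85, -60/17, -368/85) → (-349/85, -43/17, -623/85)

T(p) = (-349/85, -43/17, -623/85)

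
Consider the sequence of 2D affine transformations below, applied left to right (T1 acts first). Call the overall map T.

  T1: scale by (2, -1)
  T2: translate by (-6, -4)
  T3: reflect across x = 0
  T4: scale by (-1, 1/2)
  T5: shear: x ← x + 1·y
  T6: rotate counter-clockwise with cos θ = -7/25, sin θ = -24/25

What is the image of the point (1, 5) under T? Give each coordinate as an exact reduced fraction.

T(p) = (-97/50, 471/50)

T1 scale by (2, -1): (1, 5) → (2, -5)
T2 translate by (-6, -4): (2, -5) → (-4, -9)
T3 reflect across x = 0: (-4, -9) → (4, -9)
T4 scale by (-1, 1/2): (4, -9) → (-4, -9/2)
T5 shear: x ← x + 1·y: (-4, -9/2) → (-17/2, -9/2)
T6 rotate counter-clockwise with cos θ = -7/25, sin θ = -24/25: (-17/2, -9/2) → (-97/50, 471/50)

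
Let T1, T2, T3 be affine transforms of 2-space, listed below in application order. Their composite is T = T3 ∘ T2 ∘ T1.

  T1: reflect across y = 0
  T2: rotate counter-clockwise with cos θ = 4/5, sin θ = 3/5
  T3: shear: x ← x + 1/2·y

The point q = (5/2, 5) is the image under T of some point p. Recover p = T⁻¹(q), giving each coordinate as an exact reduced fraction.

p = (3, -4)

T1 = [1 0 0; 0 -1 0; 0 0 1]
T2·T1 = [4/5 3/5 0; 3/5 -4/5 0; 0 0 1]
T3·…·T1 = [11/10 1/5 0; 3/5 -4/5 0; 0 0 1]
det M = -1; M⁻¹ = [4/5 1/5 0; 3/5 -11/10 0; 0 0 1]
M⁻¹ · (5/2, 5)ᵀ = (3, -4)ᵀ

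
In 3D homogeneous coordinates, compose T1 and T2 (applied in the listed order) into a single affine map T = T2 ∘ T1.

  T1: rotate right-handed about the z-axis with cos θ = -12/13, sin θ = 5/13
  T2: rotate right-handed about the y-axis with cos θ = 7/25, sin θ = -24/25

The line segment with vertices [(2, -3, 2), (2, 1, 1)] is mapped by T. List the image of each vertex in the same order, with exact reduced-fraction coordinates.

T1 rotate right-handed about the z-axis with cos θ = -12/13, sin θ = 5/13: (2, -3, 2) → (-9/13, 46/13, 2); (2, 1, 1) → (-29/13, -2/13, 1)
T2 rotate right-handed about the y-axis with cos θ = 7/25, sin θ = -24/25: (-9/13, 46/13, 2) → (-687/325, 46/13, -34/325); (-29/13, -2/13, 1) → (-103/65, -2/13, -121/65)

image vertices: (-687/325, 46/13, -34/325), (-103/65, -2/13, -121/65)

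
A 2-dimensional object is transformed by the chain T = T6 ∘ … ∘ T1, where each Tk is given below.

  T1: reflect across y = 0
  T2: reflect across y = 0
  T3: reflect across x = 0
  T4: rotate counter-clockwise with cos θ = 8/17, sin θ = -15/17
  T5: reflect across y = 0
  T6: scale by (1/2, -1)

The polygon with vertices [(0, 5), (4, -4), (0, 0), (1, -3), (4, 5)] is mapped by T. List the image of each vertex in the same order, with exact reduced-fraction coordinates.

T1 reflect across y = 0: (0, 5) → (0, -5); (4, -4) → (4, 4); (0, 0) → (0, 0); (1, -3) → (1, 3); (4, 5) → (4, -5)
T2 reflect across y = 0: (0, -5) → (0, 5); (4, 4) → (4, -4); (0, 0) → (0, 0); (1, 3) → (1, -3); (4, -5) → (4, 5)
T3 reflect across x = 0: (0, 5) → (0, 5); (4, -4) → (-4, -4); (0, 0) → (0, 0); (1, -3) → (-1, -3); (4, 5) → (-4, 5)
T4 rotate counter-clockwise with cos θ = 8/17, sin θ = -15/17: (0, 5) → (75/17, 40/17); (-4, -4) → (-92/17, 28/17); (0, 0) → (0, 0); (-1, -3) → (-53/17, -9/17); (-4, 5) → (43/17, 100/17)
T5 reflect across y = 0: (75/17, 40/17) → (75/17, -40/17); (-92/17, 28/17) → (-92/17, -28/17); (0, 0) → (0, 0); (-53/17, -9/17) → (-53/17, 9/17); (43/17, 100/17) → (43/17, -100/17)
T6 scale by (1/2, -1): (75/17, -40/17) → (75/34, 40/17); (-92/17, -28/17) → (-46/17, 28/17); (0, 0) → (0, 0); (-53/17, 9/17) → (-53/34, -9/17); (43/17, -100/17) → (43/34, 100/17)

image vertices: (75/34, 40/17), (-46/17, 28/17), (0, 0), (-53/34, -9/17), (43/34, 100/17)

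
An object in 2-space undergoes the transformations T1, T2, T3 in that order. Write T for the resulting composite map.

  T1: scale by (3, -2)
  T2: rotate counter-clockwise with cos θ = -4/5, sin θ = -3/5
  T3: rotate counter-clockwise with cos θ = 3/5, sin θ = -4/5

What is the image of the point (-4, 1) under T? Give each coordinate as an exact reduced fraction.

T1 scale by (3, -2): (-4, 1) → (-12, -2)
T2 rotate counter-clockwise with cos θ = -4/5, sin θ = -3/5: (-12, -2) → (42/5, 44/5)
T3 rotate counter-clockwise with cos θ = 3/5, sin θ = -4/5: (42/5, 44/5) → (302/25, -36/25)

T(p) = (302/25, -36/25)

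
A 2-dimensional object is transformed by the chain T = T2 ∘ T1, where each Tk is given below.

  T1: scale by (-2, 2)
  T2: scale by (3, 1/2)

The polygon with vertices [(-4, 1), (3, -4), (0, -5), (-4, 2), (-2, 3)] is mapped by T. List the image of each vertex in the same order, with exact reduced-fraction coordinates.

T1 scale by (-2, 2): (-4, 1) → (8, 2); (3, -4) → (-6, -8); (0, -5) → (0, -10); (-4, 2) → (8, 4); (-2, 3) → (4, 6)
T2 scale by (3, 1/2): (8, 2) → (24, 1); (-6, -8) → (-18, -4); (0, -10) → (0, -5); (8, 4) → (24, 2); (4, 6) → (12, 3)

image vertices: (24, 1), (-18, -4), (0, -5), (24, 2), (12, 3)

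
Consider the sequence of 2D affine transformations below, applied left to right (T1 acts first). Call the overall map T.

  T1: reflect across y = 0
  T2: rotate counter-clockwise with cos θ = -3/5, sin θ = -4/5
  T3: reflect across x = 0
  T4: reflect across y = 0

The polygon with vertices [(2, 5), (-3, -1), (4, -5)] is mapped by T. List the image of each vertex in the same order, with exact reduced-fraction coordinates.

T1 reflect across y = 0: (2, 5) → (2, -5); (-3, -1) → (-3, 1); (4, -5) → (4, 5)
T2 rotate counter-clockwise with cos θ = -3/5, sin θ = -4/5: (2, -5) → (-26/5, 7/5); (-3, 1) → (13/5, 9/5); (4, 5) → (8/5, -31/5)
T3 reflect across x = 0: (-26/5, 7/5) → (26/5, 7/5); (13/5, 9/5) → (-13/5, 9/5); (8/5, -31/5) → (-8/5, -31/5)
T4 reflect across y = 0: (26/5, 7/5) → (26/5, -7/5); (-13/5, 9/5) → (-13/5, -9/5); (-8/5, -31/5) → (-8/5, 31/5)

image vertices: (26/5, -7/5), (-13/5, -9/5), (-8/5, 31/5)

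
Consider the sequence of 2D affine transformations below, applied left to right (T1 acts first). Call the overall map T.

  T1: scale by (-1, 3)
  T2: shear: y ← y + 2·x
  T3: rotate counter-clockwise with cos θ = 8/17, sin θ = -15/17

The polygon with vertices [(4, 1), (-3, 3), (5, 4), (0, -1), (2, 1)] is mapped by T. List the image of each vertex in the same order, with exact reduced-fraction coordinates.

T1 scale by (-1, 3): (4, 1) → (-4, 3); (-3, 3) → (3, 9); (5, 4) → (-5, 12); (0, -1) → (0, -3); (2, 1) → (-2, 3)
T2 shear: y ← y + 2·x: (-4, 3) → (-4, -5); (3, 9) → (3, 15); (-5, 12) → (-5, 2); (0, -3) → (0, -3); (-2, 3) → (-2, -1)
T3 rotate counter-clockwise with cos θ = 8/17, sin θ = -15/17: (-4, -5) → (-107/17, 20/17); (3, 15) → (249/17, 75/17); (-5, 2) → (-10/17, 91/17); (0, -3) → (-45/17, -24/17); (-2, -1) → (-31/17, 22/17)

image vertices: (-107/17, 20/17), (249/17, 75/17), (-10/17, 91/17), (-45/17, -24/17), (-31/17, 22/17)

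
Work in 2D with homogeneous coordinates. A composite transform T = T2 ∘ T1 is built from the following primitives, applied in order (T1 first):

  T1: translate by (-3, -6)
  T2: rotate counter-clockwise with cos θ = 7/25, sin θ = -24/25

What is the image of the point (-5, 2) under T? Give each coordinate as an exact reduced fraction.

T(p) = (-152/25, 164/25)

T1 translate by (-3, -6): (-5, 2) → (-8, -4)
T2 rotate counter-clockwise with cos θ = 7/25, sin θ = -24/25: (-8, -4) → (-152/25, 164/25)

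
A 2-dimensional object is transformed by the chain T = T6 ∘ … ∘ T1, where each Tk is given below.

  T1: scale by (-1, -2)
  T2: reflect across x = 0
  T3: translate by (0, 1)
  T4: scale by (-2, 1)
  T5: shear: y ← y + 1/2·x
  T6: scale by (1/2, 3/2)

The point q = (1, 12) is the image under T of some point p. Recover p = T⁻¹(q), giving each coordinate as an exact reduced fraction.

p = (-1, -3)

T1 = [-1 0 0; 0 -2 0; 0 0 1]
T2·T1 = [1 0 0; 0 -2 0; 0 0 1]
T3·…·T1 = [1 0 0; 0 -2 1; 0 0 1]
T4·…·T1 = [-2 0 0; 0 -2 1; 0 0 1]
T5·…·T1 = [-2 0 0; -1 -2 1; 0 0 1]
T6·…·T1 = [-1 0 0; -3/2 -3 3/2; 0 0 1]
det M = 3; M⁻¹ = [-1 0 0; 1/2 -1/3 1/2; 0 0 1]
M⁻¹ · (1, 12)ᵀ = (-1, -3)ᵀ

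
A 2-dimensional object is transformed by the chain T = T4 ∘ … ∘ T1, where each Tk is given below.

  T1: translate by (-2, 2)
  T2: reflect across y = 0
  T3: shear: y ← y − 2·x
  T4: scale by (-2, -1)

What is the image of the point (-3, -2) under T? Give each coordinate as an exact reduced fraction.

T(p) = (10, -10)

T1 translate by (-2, 2): (-3, -2) → (-5, 0)
T2 reflect across y = 0: (-5, 0) → (-5, 0)
T3 shear: y ← y − 2·x: (-5, 0) → (-5, 10)
T4 scale by (-2, -1): (-5, 10) → (10, -10)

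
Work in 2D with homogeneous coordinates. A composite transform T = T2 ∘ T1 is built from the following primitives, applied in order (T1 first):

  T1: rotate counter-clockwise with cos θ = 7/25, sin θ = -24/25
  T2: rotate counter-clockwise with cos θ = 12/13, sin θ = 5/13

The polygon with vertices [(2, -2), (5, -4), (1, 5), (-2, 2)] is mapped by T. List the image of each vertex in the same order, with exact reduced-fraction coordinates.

image vertices: (-98/325, -914/325), (8/325, -2081/325), (113/25, 59/25), (98/325, 914/325)

T1 rotate counter-clockwise with cos θ = 7/25, sin θ = -24/25: (2, -2) → (-34/25, -62/25); (5, -4) → (-61/25, -148/25); (1, 5) → (127/25, 11/25); (-2, 2) → (34/25, 62/25)
T2 rotate counter-clockwise with cos θ = 12/13, sin θ = 5/13: (-34/25, -62/25) → (-98/325, -914/325); (-61/25, -148/25) → (8/325, -2081/325); (127/25, 11/25) → (113/25, 59/25); (34/25, 62/25) → (98/325, 914/325)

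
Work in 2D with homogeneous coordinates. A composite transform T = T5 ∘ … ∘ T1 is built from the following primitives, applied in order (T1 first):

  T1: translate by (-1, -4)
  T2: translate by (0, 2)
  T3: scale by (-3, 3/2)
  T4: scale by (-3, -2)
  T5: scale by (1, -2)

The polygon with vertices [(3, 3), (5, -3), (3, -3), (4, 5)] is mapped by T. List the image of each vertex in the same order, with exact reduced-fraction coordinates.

image vertices: (18, 6), (36, -30), (18, -30), (27, 18)

T1 translate by (-1, -4): (3, 3) → (2, -1); (5, -3) → (4, -7); (3, -3) → (2, -7); (4, 5) → (3, 1)
T2 translate by (0, 2): (2, -1) → (2, 1); (4, -7) → (4, -5); (2, -7) → (2, -5); (3, 1) → (3, 3)
T3 scale by (-3, 3/2): (2, 1) → (-6, 3/2); (4, -5) → (-12, -15/2); (2, -5) → (-6, -15/2); (3, 3) → (-9, 9/2)
T4 scale by (-3, -2): (-6, 3/2) → (18, -3); (-12, -15/2) → (36, 15); (-6, -15/2) → (18, 15); (-9, 9/2) → (27, -9)
T5 scale by (1, -2): (18, -3) → (18, 6); (36, 15) → (36, -30); (18, 15) → (18, -30); (27, -9) → (27, 18)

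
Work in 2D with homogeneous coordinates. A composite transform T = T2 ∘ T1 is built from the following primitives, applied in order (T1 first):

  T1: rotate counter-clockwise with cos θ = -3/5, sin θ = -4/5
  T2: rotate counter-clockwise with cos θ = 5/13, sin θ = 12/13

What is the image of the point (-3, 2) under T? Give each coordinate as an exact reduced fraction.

T1 rotate counter-clockwise with cos θ = -3/5, sin θ = -4/5: (-3, 2) → (17/5, 6/5)
T2 rotate counter-clockwise with cos θ = 5/13, sin θ = 12/13: (17/5, 6/5) → (1/5, 18/5)

T(p) = (1/5, 18/5)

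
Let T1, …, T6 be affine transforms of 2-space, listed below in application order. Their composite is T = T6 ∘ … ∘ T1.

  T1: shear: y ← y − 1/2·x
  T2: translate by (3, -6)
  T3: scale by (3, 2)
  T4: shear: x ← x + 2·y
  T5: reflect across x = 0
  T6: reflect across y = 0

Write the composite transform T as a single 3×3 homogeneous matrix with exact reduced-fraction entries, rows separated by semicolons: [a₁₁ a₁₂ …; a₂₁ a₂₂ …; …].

T1 = [1 0 0; -1/2 1 0; 0 0 1]
T2·T1 = [1 0 3; -1/2 1 -6; 0 0 1]
T3·…·T1 = [3 0 9; -1 2 -12; 0 0 1]
T4·…·T1 = [1 4 -15; -1 2 -12; 0 0 1]
T5·…·T1 = [-1 -4 15; -1 2 -12; 0 0 1]
T6·…·T1 = [-1 -4 15; 1 -2 12; 0 0 1]

T = [-1 -4 15; 1 -2 12; 0 0 1]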